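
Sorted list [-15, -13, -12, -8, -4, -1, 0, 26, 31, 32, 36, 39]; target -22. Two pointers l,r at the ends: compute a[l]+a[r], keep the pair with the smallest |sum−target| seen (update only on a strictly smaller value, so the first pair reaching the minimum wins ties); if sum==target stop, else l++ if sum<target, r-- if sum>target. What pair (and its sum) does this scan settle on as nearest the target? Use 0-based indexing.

l=0 r=11: -15+39=24 d=46 *, r--
l=0 r=10: -15+36=21 d=43 *, r--
l=0 r=9: -15+32=17 d=39 *, r--
l=0 r=8: -15+31=16 d=38 *, r--
l=0 r=7: -15+26=11 d=33 *, r--
l=0 r=6: -15+0=-15 d=7 *, r--
l=0 r=5: -15+-1=-16 d=6 *, r--
l=0 r=4: -15+-4=-19 d=3 *, r--
l=0 r=3: -15+-8=-23 d=1 *, l++
l=1 r=3: -13+-8=-21 d=1, r--
l=1 r=2: -13+-12=-25 d=3, l++

pair (-15, -8) with sum -23 (|Δ|=1)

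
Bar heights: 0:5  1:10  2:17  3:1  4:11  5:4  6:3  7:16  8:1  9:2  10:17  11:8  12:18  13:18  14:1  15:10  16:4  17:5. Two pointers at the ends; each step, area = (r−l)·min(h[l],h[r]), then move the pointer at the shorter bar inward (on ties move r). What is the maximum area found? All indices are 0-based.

l=0 r=17: min(5,5)*17=85 best=85 *, r--
l=0 r=16: min(5,4)*16=64 best=85, r--
l=0 r=15: min(5,10)*15=75 best=85, l++
l=1 r=15: min(10,10)*14=140 best=140 *, r--
l=1 r=14: min(10,1)*13=13 best=140, r--
l=1 r=13: min(10,18)*12=120 best=140, l++
l=2 r=13: min(17,18)*11=187 best=187 *, l++
l=3 r=13: min(1,18)*10=10 best=187, l++
l=4 r=13: min(11,18)*9=99 best=187, l++
l=5 r=13: min(4,18)*8=32 best=187, l++
l=6 r=13: min(3,18)*7=21 best=187, l++
l=7 r=13: min(16,18)*6=96 best=187, l++
l=8 r=13: min(1,18)*5=5 best=187, l++
l=9 r=13: min(2,18)*4=8 best=187, l++
l=10 r=13: min(17,18)*3=51 best=187, l++
l=11 r=13: min(8,18)*2=16 best=187, l++
l=12 r=13: min(18,18)*1=18 best=187, r--

max area = 187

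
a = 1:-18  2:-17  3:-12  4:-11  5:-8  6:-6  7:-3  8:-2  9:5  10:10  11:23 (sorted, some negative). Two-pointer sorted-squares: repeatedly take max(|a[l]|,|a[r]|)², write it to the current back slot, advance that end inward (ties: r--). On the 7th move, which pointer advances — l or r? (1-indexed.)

l

[1,11] |-18|<=|23| out[11]=529 → r--
[1,10] |-18|>|10| out[10]=324 → l++
[2,10] |-17|>|10| out[9]=289 → l++
[3,10] |-12|>|10| out[8]=144 → l++
[4,10] |-11|>|10| out[7]=121 → l++
[5,10] |-8|<=|10| out[6]=100 → r--
[5,9] |-8|>|5| out[5]=64 → l++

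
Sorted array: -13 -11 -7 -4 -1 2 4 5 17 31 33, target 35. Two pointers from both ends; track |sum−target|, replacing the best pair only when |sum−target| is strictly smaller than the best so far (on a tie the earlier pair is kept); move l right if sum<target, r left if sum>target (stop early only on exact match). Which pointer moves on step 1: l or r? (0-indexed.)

[0,10] -13+33=20 d=15 * → l++

l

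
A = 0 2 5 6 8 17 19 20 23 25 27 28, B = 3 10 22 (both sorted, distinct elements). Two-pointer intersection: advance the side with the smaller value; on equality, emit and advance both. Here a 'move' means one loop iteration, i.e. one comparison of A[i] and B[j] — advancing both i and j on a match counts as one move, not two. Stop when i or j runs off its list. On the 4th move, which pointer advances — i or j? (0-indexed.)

[i=0,j=0] 0<3 → i++
[i=1,j=0] 2<3 → i++
[i=2,j=0] 5>3 → j++
[i=2,j=1] 5<10 → i++

i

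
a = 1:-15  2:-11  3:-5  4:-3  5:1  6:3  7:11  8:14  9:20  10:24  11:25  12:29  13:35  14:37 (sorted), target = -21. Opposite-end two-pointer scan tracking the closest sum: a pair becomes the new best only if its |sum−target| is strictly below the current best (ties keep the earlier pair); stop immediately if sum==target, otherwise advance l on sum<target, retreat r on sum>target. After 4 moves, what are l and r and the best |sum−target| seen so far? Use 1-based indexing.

l=1, r=10, best |Δ|=31

l=1 r=14: -15+37=22 d=43 *, r--
l=1 r=13: -15+35=20 d=41 *, r--
l=1 r=12: -15+29=14 d=35 *, r--
l=1 r=11: -15+25=10 d=31 *, r--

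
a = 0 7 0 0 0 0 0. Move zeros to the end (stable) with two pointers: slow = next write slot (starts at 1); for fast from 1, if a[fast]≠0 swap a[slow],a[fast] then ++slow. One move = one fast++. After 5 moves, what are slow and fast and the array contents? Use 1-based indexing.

slow=2, fast=6, a=[7, 0, 0, 0, 0, 0, 0]

slow=1 fast=1: a[fast]=0, fast++
slow=1 fast=2: a[fast]=7≠0 swap→a[1]=7, slow++,fast++
slow=2 fast=3: a[fast]=0, fast++
slow=2 fast=4: a[fast]=0, fast++
slow=2 fast=5: a[fast]=0, fast++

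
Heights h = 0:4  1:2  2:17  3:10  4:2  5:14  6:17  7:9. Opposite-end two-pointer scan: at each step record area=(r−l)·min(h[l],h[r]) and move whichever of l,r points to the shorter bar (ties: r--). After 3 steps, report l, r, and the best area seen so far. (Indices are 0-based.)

l=2, r=6, best area=45

l=0 r=7: min(4,9)*7=28 best=28 *, l++
l=1 r=7: min(2,9)*6=12 best=28, l++
l=2 r=7: min(17,9)*5=45 best=45 *, r--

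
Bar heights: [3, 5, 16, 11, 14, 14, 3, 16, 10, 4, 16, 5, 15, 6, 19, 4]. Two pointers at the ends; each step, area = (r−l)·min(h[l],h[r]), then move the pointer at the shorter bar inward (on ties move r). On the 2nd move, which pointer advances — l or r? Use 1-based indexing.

[1,16] min(3,4)*15=45 best=45 * → l++
[2,16] min(5,4)*14=56 best=56 * → r--

r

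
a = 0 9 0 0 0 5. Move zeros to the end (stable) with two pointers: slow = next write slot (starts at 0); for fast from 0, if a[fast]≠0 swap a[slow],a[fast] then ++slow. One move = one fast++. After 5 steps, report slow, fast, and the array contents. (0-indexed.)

slow=1, fast=5, a=[9, 0, 0, 0, 0, 5]

slow=0 fast=0: a[fast]=0, fast++
slow=0 fast=1: a[fast]=9≠0 swap→a[0]=9, slow++,fast++
slow=1 fast=2: a[fast]=0, fast++
slow=1 fast=3: a[fast]=0, fast++
slow=1 fast=4: a[fast]=0, fast++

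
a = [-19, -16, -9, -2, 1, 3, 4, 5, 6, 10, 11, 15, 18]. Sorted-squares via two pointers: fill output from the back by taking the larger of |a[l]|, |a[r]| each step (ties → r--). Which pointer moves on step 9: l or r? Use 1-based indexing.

l=1 r=13: |-19|>|18| out[13]=361, l++
l=2 r=13: |-16|<=|18| out[12]=324, r--
l=2 r=12: |-16|>|15| out[11]=256, l++
l=3 r=12: |-9|<=|15| out[10]=225, r--
l=3 r=11: |-9|<=|11| out[9]=121, r--
l=3 r=10: |-9|<=|10| out[8]=100, r--
l=3 r=9: |-9|>|6| out[7]=81, l++
l=4 r=9: |-2|<=|6| out[6]=36, r--
l=4 r=8: |-2|<=|5| out[5]=25, r--

r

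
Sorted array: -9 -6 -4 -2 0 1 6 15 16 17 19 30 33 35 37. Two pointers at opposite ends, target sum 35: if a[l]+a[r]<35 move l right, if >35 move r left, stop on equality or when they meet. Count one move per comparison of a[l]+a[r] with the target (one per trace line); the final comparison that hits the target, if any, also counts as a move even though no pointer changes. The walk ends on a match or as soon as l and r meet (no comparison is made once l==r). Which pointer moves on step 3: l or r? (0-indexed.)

l

[0,14] -9+37=28 <35 → l++
[1,14] -6+37=31 <35 → l++
[2,14] -4+37=33 <35 → l++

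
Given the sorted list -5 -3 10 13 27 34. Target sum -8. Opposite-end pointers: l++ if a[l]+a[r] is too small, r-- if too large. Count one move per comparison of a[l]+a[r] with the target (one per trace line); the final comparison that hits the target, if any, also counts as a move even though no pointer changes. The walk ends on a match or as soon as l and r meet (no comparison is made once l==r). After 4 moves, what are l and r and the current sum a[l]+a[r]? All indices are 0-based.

[0,5] -5+34=29 >-8 → r--
[0,4] -5+27=22 >-8 → r--
[0,3] -5+13=8 >-8 → r--
[0,2] -5+10=5 >-8 → r--

l=0, r=1, sum=-8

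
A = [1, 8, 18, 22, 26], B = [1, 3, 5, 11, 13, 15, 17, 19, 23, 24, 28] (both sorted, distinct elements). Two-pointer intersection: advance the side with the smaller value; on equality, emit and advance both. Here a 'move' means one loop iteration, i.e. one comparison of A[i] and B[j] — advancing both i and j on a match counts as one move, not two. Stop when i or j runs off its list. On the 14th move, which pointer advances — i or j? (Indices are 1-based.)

i

[i=1,j=1] 1==1 emit → i++,j++
[i=2,j=2] 8>3 → j++
[i=2,j=3] 8>5 → j++
[i=2,j=4] 8<11 → i++
[i=3,j=4] 18>11 → j++
[i=3,j=5] 18>13 → j++
[i=3,j=6] 18>15 → j++
[i=3,j=7] 18>17 → j++
[i=3,j=8] 18<19 → i++
[i=4,j=8] 22>19 → j++
[i=4,j=9] 22<23 → i++
[i=5,j=9] 26>23 → j++
[i=5,j=10] 26>24 → j++
[i=5,j=11] 26<28 → i++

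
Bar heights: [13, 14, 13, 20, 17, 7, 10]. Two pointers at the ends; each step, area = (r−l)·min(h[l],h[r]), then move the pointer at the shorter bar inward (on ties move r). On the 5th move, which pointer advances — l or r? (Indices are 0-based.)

[0,6] min(13,10)*6=60 best=60 * → r--
[0,5] min(13,7)*5=35 best=60 → r--
[0,4] min(13,17)*4=52 best=60 → l++
[1,4] min(14,17)*3=42 best=60 → l++
[2,4] min(13,17)*2=26 best=60 → l++

l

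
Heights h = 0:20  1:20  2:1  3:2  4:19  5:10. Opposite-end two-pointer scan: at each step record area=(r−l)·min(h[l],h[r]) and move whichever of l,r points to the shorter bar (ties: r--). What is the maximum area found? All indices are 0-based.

max area = 76

[0,5] min(20,10)*5=50 best=50 * → r--
[0,4] min(20,19)*4=76 best=76 * → r--
[0,3] min(20,2)*3=6 best=76 → r--
[0,2] min(20,1)*2=2 best=76 → r--
[0,1] min(20,20)*1=20 best=76 → r--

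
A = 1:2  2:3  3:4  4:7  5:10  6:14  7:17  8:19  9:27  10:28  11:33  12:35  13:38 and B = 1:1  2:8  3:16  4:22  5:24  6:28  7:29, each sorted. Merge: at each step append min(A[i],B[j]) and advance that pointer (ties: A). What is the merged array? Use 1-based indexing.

[i=1,j=1] A[i]=2>B[j]=1 take 1 → j++
[i=1,j=2] A[i]=2<=B[j]=8 take 2 → i++
[i=2,j=2] A[i]=3<=B[j]=8 take 3 → i++
[i=3,j=2] A[i]=4<=B[j]=8 take 4 → i++
[i=4,j=2] A[i]=7<=B[j]=8 take 7 → i++
[i=5,j=2] A[i]=10>B[j]=8 take 8 → j++
[i=5,j=3] A[i]=10<=B[j]=16 take 10 → i++
[i=6,j=3] A[i]=14<=B[j]=16 take 14 → i++
[i=7,j=3] A[i]=17>B[j]=16 take 16 → j++
[i=7,j=4] A[i]=17<=B[j]=22 take 17 → i++
[i=8,j=4] A[i]=19<=B[j]=22 take 19 → i++
[i=9,j=4] A[i]=27>B[j]=22 take 22 → j++
[i=9,j=5] A[i]=27>B[j]=24 take 24 → j++
[i=9,j=6] A[i]=27<=B[j]=28 take 27 → i++
[i=10,j=6] A[i]=28<=B[j]=28 take 28 → i++
[i=11,j=6] A[i]=33>B[j]=28 take 28 → j++
[i=11,j=7] A[i]=33>B[j]=29 take 29 → j++
[i=11,j=8] B done, take A[i]=33 → i++
[i=12,j=8] B done, take A[i]=35 → i++
[i=13,j=8] B done, take A[i]=38 → i++

[1, 2, 3, 4, 7, 8, 10, 14, 16, 17, 19, 22, 24, 27, 28, 28, 29, 33, 35, 38]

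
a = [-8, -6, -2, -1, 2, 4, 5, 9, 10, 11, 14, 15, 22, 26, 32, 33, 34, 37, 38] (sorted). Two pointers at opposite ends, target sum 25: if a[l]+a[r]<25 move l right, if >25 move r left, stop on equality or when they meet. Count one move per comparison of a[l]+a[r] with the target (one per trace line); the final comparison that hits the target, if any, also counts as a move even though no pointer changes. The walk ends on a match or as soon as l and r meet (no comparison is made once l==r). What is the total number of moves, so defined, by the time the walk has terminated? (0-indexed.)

4 moves

l=0 r=18: -8+38=30 >25, r--
l=0 r=17: -8+37=29 >25, r--
l=0 r=16: -8+34=26 >25, r--
l=0 r=15: -8+33=25, found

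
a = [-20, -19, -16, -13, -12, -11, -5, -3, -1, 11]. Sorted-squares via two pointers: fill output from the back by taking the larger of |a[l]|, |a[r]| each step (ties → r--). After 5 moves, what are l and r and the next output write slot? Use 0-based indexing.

l=0 r=9: |-20|>|11| out[9]=400, l++
l=1 r=9: |-19|>|11| out[8]=361, l++
l=2 r=9: |-16|>|11| out[7]=256, l++
l=3 r=9: |-13|>|11| out[6]=169, l++
l=4 r=9: |-12|>|11| out[5]=144, l++

l=5, r=9, next write slot=4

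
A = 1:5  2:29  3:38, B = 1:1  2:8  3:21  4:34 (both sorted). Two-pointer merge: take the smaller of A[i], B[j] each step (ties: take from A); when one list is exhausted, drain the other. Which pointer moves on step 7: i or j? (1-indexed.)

i

[i=1,j=1] A[i]=5>B[j]=1 take 1 → j++
[i=1,j=2] A[i]=5<=B[j]=8 take 5 → i++
[i=2,j=2] A[i]=29>B[j]=8 take 8 → j++
[i=2,j=3] A[i]=29>B[j]=21 take 21 → j++
[i=2,j=4] A[i]=29<=B[j]=34 take 29 → i++
[i=3,j=4] A[i]=38>B[j]=34 take 34 → j++
[i=3,j=5] B done, take A[i]=38 → i++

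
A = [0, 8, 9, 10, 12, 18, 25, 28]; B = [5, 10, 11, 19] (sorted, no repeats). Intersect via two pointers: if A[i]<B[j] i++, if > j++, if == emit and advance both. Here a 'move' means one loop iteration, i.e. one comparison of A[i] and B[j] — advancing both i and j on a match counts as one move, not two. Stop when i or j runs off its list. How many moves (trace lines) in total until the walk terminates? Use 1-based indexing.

[i=1,j=1] 0<5 → i++
[i=2,j=1] 8>5 → j++
[i=2,j=2] 8<10 → i++
[i=3,j=2] 9<10 → i++
[i=4,j=2] 10==10 emit → i++,j++
[i=5,j=3] 12>11 → j++
[i=5,j=4] 12<19 → i++
[i=6,j=4] 18<19 → i++
[i=7,j=4] 25>19 → j++

9 moves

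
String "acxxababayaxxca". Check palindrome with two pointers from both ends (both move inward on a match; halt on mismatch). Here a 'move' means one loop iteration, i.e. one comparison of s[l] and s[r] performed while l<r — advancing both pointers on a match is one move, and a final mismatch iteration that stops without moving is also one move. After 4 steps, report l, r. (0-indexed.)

l=4, r=10

[0,14] 'a'=='a' → l++,r--
[1,13] 'c'=='c' → l++,r--
[2,12] 'x'=='x' → l++,r--
[3,11] 'x'=='x' → l++,r--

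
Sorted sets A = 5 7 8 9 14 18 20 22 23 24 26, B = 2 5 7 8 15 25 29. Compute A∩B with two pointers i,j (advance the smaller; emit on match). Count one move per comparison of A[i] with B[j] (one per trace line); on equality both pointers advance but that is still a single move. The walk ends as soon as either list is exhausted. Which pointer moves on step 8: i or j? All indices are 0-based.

[i=0,j=0] 5>2 → j++
[i=0,j=1] 5==5 emit → i++,j++
[i=1,j=2] 7==7 emit → i++,j++
[i=2,j=3] 8==8 emit → i++,j++
[i=3,j=4] 9<15 → i++
[i=4,j=4] 14<15 → i++
[i=5,j=4] 18>15 → j++
[i=5,j=5] 18<25 → i++

i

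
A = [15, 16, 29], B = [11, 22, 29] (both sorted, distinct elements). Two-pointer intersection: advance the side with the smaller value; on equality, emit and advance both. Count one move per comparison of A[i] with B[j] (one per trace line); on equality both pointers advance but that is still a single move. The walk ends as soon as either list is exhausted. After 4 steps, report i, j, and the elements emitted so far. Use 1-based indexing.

i=3, j=3, emitted=[]

i=1 j=1: 15>11, j++
i=1 j=2: 15<22, i++
i=2 j=2: 16<22, i++
i=3 j=2: 29>22, j++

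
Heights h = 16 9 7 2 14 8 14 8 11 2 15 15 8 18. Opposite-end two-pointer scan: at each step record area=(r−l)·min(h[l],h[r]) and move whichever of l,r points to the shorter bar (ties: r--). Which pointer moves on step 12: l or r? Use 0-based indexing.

[0,13] min(16,18)*13=208 best=208 * → l++
[1,13] min(9,18)*12=108 best=208 → l++
[2,13] min(7,18)*11=77 best=208 → l++
[3,13] min(2,18)*10=20 best=208 → l++
[4,13] min(14,18)*9=126 best=208 → l++
[5,13] min(8,18)*8=64 best=208 → l++
[6,13] min(14,18)*7=98 best=208 → l++
[7,13] min(8,18)*6=48 best=208 → l++
[8,13] min(11,18)*5=55 best=208 → l++
[9,13] min(2,18)*4=8 best=208 → l++
[10,13] min(15,18)*3=45 best=208 → l++
[11,13] min(15,18)*2=30 best=208 → l++

l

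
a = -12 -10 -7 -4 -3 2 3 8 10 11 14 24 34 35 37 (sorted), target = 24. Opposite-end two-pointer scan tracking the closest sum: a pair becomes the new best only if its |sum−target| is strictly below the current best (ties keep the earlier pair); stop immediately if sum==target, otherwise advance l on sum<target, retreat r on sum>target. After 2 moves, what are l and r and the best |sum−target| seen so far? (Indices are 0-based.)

l=1, r=13, best |Δ|=1

l=0 r=14: -12+37=25 d=1 *, r--
l=0 r=13: -12+35=23 d=1, l++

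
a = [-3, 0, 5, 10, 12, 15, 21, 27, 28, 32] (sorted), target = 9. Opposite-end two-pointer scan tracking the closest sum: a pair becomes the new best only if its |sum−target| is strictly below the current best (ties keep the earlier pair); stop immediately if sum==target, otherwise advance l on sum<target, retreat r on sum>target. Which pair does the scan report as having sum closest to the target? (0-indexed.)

pair (-3, 12) with sum 9 (|Δ|=0)

l=0 r=9: -3+32=29 d=20 *, r--
l=0 r=8: -3+28=25 d=16 *, r--
l=0 r=7: -3+27=24 d=15 *, r--
l=0 r=6: -3+21=18 d=9 *, r--
l=0 r=5: -3+15=12 d=3 *, r--
l=0 r=4: -3+12=9 d=0 *, stop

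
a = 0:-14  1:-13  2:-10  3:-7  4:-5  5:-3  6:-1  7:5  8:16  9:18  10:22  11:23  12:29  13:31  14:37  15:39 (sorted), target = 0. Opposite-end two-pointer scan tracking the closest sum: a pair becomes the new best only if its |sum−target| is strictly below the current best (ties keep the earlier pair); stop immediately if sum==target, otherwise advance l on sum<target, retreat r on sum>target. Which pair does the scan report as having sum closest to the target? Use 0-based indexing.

pair (-5, 5) with sum 0 (|Δ|=0)

l=0 r=15: -14+39=25 d=25 *, r--
l=0 r=14: -14+37=23 d=23 *, r--
l=0 r=13: -14+31=17 d=17 *, r--
l=0 r=12: -14+29=15 d=15 *, r--
l=0 r=11: -14+23=9 d=9 *, r--
l=0 r=10: -14+22=8 d=8 *, r--
l=0 r=9: -14+18=4 d=4 *, r--
l=0 r=8: -14+16=2 d=2 *, r--
l=0 r=7: -14+5=-9 d=9, l++
l=1 r=7: -13+5=-8 d=8, l++
l=2 r=7: -10+5=-5 d=5, l++
l=3 r=7: -7+5=-2 d=2, l++
l=4 r=7: -5+5=0 d=0 *, stop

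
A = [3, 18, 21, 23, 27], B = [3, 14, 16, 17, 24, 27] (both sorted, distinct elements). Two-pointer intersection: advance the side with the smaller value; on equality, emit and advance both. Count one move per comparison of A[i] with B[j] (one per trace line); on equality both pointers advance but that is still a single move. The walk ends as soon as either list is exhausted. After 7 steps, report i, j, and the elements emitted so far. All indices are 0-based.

[i=0,j=0] 3==3 emit → i++,j++
[i=1,j=1] 18>14 → j++
[i=1,j=2] 18>16 → j++
[i=1,j=3] 18>17 → j++
[i=1,j=4] 18<24 → i++
[i=2,j=4] 21<24 → i++
[i=3,j=4] 23<24 → i++

i=4, j=4, emitted=[3]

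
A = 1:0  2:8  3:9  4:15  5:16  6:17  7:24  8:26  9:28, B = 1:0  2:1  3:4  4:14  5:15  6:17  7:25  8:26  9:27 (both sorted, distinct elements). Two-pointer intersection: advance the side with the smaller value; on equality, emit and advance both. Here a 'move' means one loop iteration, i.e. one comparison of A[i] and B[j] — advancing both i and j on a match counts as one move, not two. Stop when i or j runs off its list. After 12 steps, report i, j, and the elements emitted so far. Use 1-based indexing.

[i=1,j=1] 0==0 emit → i++,j++
[i=2,j=2] 8>1 → j++
[i=2,j=3] 8>4 → j++
[i=2,j=4] 8<14 → i++
[i=3,j=4] 9<14 → i++
[i=4,j=4] 15>14 → j++
[i=4,j=5] 15==15 emit → i++,j++
[i=5,j=6] 16<17 → i++
[i=6,j=6] 17==17 emit → i++,j++
[i=7,j=7] 24<25 → i++
[i=8,j=7] 26>25 → j++
[i=8,j=8] 26==26 emit → i++,j++

i=9, j=9, emitted=[0, 15, 17, 26]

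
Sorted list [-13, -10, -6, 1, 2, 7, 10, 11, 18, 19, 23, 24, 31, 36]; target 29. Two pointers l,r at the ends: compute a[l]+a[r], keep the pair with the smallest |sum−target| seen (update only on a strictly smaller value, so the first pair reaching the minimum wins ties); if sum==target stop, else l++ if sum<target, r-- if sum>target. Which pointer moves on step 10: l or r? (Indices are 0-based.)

l

l=0 r=13: -13+36=23 d=6 *, l++
l=1 r=13: -10+36=26 d=3 *, l++
l=2 r=13: -6+36=30 d=1 *, r--
l=2 r=12: -6+31=25 d=4, l++
l=3 r=12: 1+31=32 d=3, r--
l=3 r=11: 1+24=25 d=4, l++
l=4 r=11: 2+24=26 d=3, l++
l=5 r=11: 7+24=31 d=2, r--
l=5 r=10: 7+23=30 d=1, r--
l=5 r=9: 7+19=26 d=3, l++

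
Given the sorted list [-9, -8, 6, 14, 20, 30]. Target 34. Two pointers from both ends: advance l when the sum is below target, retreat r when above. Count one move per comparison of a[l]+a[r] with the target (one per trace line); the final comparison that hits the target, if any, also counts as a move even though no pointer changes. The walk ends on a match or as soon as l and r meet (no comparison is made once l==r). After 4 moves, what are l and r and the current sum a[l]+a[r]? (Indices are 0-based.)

l=3, r=4, sum=34

l=0 r=5: -9+30=21 <34, l++
l=1 r=5: -8+30=22 <34, l++
l=2 r=5: 6+30=36 >34, r--
l=2 r=4: 6+20=26 <34, l++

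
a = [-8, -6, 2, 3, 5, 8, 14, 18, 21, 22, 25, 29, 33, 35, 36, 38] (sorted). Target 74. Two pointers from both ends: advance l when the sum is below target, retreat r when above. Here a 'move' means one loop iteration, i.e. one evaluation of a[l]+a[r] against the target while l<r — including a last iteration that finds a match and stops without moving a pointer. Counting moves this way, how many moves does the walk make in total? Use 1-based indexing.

[1,16] -8+38=30 <74 → l++
[2,16] -6+38=32 <74 → l++
[3,16] 2+38=40 <74 → l++
[4,16] 3+38=41 <74 → l++
[5,16] 5+38=43 <74 → l++
[6,16] 8+38=46 <74 → l++
[7,16] 14+38=52 <74 → l++
[8,16] 18+38=56 <74 → l++
[9,16] 21+38=59 <74 → l++
[10,16] 22+38=60 <74 → l++
[11,16] 25+38=63 <74 → l++
[12,16] 29+38=67 <74 → l++
[13,16] 33+38=71 <74 → l++
[14,16] 35+38=73 <74 → l++
[15,16] 36+38=74 → found

15 moves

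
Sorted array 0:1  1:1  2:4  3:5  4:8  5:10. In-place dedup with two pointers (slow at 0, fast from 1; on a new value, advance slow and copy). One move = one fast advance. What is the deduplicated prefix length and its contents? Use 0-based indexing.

length 5; prefix = [1, 4, 5, 8, 10]

(s=0,f=1) a[fast]=1=a[slow] dup → fast++
(s=0,f=2) a[fast]=4≠a[slow]=1 write a[1]=4 → slow++,fast++
(s=1,f=3) a[fast]=5≠a[slow]=4 write a[2]=5 → slow++,fast++
(s=2,f=4) a[fast]=8≠a[slow]=5 write a[3]=8 → slow++,fast++
(s=3,f=5) a[fast]=10≠a[slow]=8 write a[4]=10 → slow++,fast++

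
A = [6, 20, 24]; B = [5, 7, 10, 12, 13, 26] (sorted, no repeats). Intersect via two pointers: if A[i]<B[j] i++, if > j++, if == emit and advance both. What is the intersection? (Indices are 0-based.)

intersection = []

i=0 j=0: 6>5, j++
i=0 j=1: 6<7, i++
i=1 j=1: 20>7, j++
i=1 j=2: 20>10, j++
i=1 j=3: 20>12, j++
i=1 j=4: 20>13, j++
i=1 j=5: 20<26, i++
i=2 j=5: 24<26, i++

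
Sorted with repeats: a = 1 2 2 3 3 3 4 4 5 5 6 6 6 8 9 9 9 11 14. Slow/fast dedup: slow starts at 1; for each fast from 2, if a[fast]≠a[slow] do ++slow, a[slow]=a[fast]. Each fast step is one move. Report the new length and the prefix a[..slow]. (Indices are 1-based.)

slow=1 fast=2: a[fast]=2≠a[slow]=1 write a[2]=2, slow++,fast++
slow=2 fast=3: a[fast]=2=a[slow] dup, fast++
slow=2 fast=4: a[fast]=3≠a[slow]=2 write a[3]=3, slow++,fast++
slow=3 fast=5: a[fast]=3=a[slow] dup, fast++
slow=3 fast=6: a[fast]=3=a[slow] dup, fast++
slow=3 fast=7: a[fast]=4≠a[slow]=3 write a[4]=4, slow++,fast++
slow=4 fast=8: a[fast]=4=a[slow] dup, fast++
slow=4 fast=9: a[fast]=5≠a[slow]=4 write a[5]=5, slow++,fast++
slow=5 fast=10: a[fast]=5=a[slow] dup, fast++
slow=5 fast=11: a[fast]=6≠a[slow]=5 write a[6]=6, slow++,fast++
slow=6 fast=12: a[fast]=6=a[slow] dup, fast++
slow=6 fast=13: a[fast]=6=a[slow] dup, fast++
slow=6 fast=14: a[fast]=8≠a[slow]=6 write a[7]=8, slow++,fast++
slow=7 fast=15: a[fast]=9≠a[slow]=8 write a[8]=9, slow++,fast++
slow=8 fast=16: a[fast]=9=a[slow] dup, fast++
slow=8 fast=17: a[fast]=9=a[slow] dup, fast++
slow=8 fast=18: a[fast]=11≠a[slow]=9 write a[9]=11, slow++,fast++
slow=9 fast=19: a[fast]=14≠a[slow]=11 write a[10]=14, slow++,fast++

length 10; prefix = [1, 2, 3, 4, 5, 6, 8, 9, 11, 14]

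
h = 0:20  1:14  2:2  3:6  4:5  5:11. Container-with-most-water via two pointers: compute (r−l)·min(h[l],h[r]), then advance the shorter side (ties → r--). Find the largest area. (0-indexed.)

max area = 55

[0,5] min(20,11)*5=55 best=55 * → r--
[0,4] min(20,5)*4=20 best=55 → r--
[0,3] min(20,6)*3=18 best=55 → r--
[0,2] min(20,2)*2=4 best=55 → r--
[0,1] min(20,14)*1=14 best=55 → r--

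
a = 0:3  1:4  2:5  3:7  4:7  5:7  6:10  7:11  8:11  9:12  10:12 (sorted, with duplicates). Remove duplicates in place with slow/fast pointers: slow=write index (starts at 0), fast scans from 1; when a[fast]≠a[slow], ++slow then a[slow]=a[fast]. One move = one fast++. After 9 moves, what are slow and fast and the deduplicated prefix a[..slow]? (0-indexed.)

slow=6, fast=10, prefix=[3, 4, 5, 7, 10, 11, 12]

(s=0,f=1) a[fast]=4≠a[slow]=3 write a[1]=4 → slow++,fast++
(s=1,f=2) a[fast]=5≠a[slow]=4 write a[2]=5 → slow++,fast++
(s=2,f=3) a[fast]=7≠a[slow]=5 write a[3]=7 → slow++,fast++
(s=3,f=4) a[fast]=7=a[slow] dup → fast++
(s=3,f=5) a[fast]=7=a[slow] dup → fast++
(s=3,f=6) a[fast]=10≠a[slow]=7 write a[4]=10 → slow++,fast++
(s=4,f=7) a[fast]=11≠a[slow]=10 write a[5]=11 → slow++,fast++
(s=5,f=8) a[fast]=11=a[slow] dup → fast++
(s=5,f=9) a[fast]=12≠a[slow]=11 write a[6]=12 → slow++,fast++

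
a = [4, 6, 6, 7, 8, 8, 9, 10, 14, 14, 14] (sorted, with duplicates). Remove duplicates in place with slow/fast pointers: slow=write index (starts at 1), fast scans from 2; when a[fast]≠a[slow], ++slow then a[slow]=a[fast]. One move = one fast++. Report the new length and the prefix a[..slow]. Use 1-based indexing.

(s=1,f=2) a[fast]=6≠a[slow]=4 write a[2]=6 → slow++,fast++
(s=2,f=3) a[fast]=6=a[slow] dup → fast++
(s=2,f=4) a[fast]=7≠a[slow]=6 write a[3]=7 → slow++,fast++
(s=3,f=5) a[fast]=8≠a[slow]=7 write a[4]=8 → slow++,fast++
(s=4,f=6) a[fast]=8=a[slow] dup → fast++
(s=4,f=7) a[fast]=9≠a[slow]=8 write a[5]=9 → slow++,fast++
(s=5,f=8) a[fast]=10≠a[slow]=9 write a[6]=10 → slow++,fast++
(s=6,f=9) a[fast]=14≠a[slow]=10 write a[7]=14 → slow++,fast++
(s=7,f=10) a[fast]=14=a[slow] dup → fast++
(s=7,f=11) a[fast]=14=a[slow] dup → fast++

length 7; prefix = [4, 6, 7, 8, 9, 10, 14]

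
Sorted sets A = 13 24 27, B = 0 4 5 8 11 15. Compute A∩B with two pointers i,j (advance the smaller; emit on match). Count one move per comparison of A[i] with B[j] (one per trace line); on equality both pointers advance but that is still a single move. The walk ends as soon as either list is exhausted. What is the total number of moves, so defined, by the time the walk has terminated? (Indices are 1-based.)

7 moves

[i=1,j=1] 13>0 → j++
[i=1,j=2] 13>4 → j++
[i=1,j=3] 13>5 → j++
[i=1,j=4] 13>8 → j++
[i=1,j=5] 13>11 → j++
[i=1,j=6] 13<15 → i++
[i=2,j=6] 24>15 → j++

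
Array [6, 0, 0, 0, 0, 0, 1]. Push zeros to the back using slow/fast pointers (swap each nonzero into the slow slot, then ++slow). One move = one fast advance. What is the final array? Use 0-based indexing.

[6, 1, 0, 0, 0, 0, 0]

(s=0,f=0) a[fast]=6≠0 swap→a[0]=6 → slow++,fast++
(s=1,f=1) a[fast]=0 → fast++
(s=1,f=2) a[fast]=0 → fast++
(s=1,f=3) a[fast]=0 → fast++
(s=1,f=4) a[fast]=0 → fast++
(s=1,f=5) a[fast]=0 → fast++
(s=1,f=6) a[fast]=1≠0 swap→a[1]=1 → slow++,fast++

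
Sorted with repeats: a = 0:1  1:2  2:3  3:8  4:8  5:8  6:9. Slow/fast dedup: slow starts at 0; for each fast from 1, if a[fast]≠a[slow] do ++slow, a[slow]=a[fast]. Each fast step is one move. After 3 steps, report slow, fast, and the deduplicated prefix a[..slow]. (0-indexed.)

(s=0,f=1) a[fast]=2≠a[slow]=1 write a[1]=2 → slow++,fast++
(s=1,f=2) a[fast]=3≠a[slow]=2 write a[2]=3 → slow++,fast++
(s=2,f=3) a[fast]=8≠a[slow]=3 write a[3]=8 → slow++,fast++

slow=3, fast=4, prefix=[1, 2, 3, 8]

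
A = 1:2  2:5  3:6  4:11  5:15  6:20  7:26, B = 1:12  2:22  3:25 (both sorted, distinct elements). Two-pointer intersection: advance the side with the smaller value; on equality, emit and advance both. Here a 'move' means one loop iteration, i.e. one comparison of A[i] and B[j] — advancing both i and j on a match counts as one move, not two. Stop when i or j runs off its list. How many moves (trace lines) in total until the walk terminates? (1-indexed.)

9 moves

i=1 j=1: 2<12, i++
i=2 j=1: 5<12, i++
i=3 j=1: 6<12, i++
i=4 j=1: 11<12, i++
i=5 j=1: 15>12, j++
i=5 j=2: 15<22, i++
i=6 j=2: 20<22, i++
i=7 j=2: 26>22, j++
i=7 j=3: 26>25, j++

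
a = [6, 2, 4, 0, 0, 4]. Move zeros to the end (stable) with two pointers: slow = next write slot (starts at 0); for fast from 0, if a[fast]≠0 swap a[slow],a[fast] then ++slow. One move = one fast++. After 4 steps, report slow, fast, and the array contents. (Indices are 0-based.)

(s=0,f=0) a[fast]=6≠0 swap→a[0]=6 → slow++,fast++
(s=1,f=1) a[fast]=2≠0 swap→a[1]=2 → slow++,fast++
(s=2,f=2) a[fast]=4≠0 swap→a[2]=4 → slow++,fast++
(s=3,f=3) a[fast]=0 → fast++

slow=3, fast=4, a=[6, 2, 4, 0, 0, 4]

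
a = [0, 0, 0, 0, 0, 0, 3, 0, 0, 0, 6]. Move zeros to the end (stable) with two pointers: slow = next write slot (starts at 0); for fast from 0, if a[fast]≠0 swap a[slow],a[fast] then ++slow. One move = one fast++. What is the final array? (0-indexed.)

[3, 6, 0, 0, 0, 0, 0, 0, 0, 0, 0]

(s=0,f=0) a[fast]=0 → fast++
(s=0,f=1) a[fast]=0 → fast++
(s=0,f=2) a[fast]=0 → fast++
(s=0,f=3) a[fast]=0 → fast++
(s=0,f=4) a[fast]=0 → fast++
(s=0,f=5) a[fast]=0 → fast++
(s=0,f=6) a[fast]=3≠0 swap→a[0]=3 → slow++,fast++
(s=1,f=7) a[fast]=0 → fast++
(s=1,f=8) a[fast]=0 → fast++
(s=1,f=9) a[fast]=0 → fast++
(s=1,f=10) a[fast]=6≠0 swap→a[1]=6 → slow++,fast++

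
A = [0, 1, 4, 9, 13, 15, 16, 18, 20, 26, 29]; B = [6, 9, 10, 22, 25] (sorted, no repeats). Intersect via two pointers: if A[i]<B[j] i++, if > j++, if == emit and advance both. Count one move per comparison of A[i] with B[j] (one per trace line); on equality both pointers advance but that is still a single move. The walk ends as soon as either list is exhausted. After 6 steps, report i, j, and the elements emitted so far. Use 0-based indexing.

i=4, j=3, emitted=[9]

[i=0,j=0] 0<6 → i++
[i=1,j=0] 1<6 → i++
[i=2,j=0] 4<6 → i++
[i=3,j=0] 9>6 → j++
[i=3,j=1] 9==9 emit → i++,j++
[i=4,j=2] 13>10 → j++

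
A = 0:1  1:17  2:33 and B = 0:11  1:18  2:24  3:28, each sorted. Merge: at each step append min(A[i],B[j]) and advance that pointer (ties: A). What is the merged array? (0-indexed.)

[1, 11, 17, 18, 24, 28, 33]

[i=0,j=0] A[i]=1<=B[j]=11 take 1 → i++
[i=1,j=0] A[i]=17>B[j]=11 take 11 → j++
[i=1,j=1] A[i]=17<=B[j]=18 take 17 → i++
[i=2,j=1] A[i]=33>B[j]=18 take 18 → j++
[i=2,j=2] A[i]=33>B[j]=24 take 24 → j++
[i=2,j=3] A[i]=33>B[j]=28 take 28 → j++
[i=2,j=4] B done, take A[i]=33 → i++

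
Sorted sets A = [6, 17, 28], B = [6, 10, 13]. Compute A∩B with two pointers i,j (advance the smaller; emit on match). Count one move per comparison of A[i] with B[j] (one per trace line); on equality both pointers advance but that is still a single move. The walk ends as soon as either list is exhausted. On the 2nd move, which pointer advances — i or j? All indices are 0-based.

i=0 j=0: 6==6 emit, i++,j++
i=1 j=1: 17>10, j++

j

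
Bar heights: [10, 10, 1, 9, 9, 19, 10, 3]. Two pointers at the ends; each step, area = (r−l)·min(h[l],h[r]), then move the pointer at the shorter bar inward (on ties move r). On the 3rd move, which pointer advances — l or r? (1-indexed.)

l

[1,8] min(10,3)*7=21 best=21 * → r--
[1,7] min(10,10)*6=60 best=60 * → r--
[1,6] min(10,19)*5=50 best=60 → l++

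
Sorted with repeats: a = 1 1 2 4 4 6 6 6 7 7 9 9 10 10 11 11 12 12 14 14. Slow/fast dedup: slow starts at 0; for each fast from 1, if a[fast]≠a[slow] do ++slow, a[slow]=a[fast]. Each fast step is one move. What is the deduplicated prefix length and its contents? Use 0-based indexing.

length 10; prefix = [1, 2, 4, 6, 7, 9, 10, 11, 12, 14]

slow=0 fast=1: a[fast]=1=a[slow] dup, fast++
slow=0 fast=2: a[fast]=2≠a[slow]=1 write a[1]=2, slow++,fast++
slow=1 fast=3: a[fast]=4≠a[slow]=2 write a[2]=4, slow++,fast++
slow=2 fast=4: a[fast]=4=a[slow] dup, fast++
slow=2 fast=5: a[fast]=6≠a[slow]=4 write a[3]=6, slow++,fast++
slow=3 fast=6: a[fast]=6=a[slow] dup, fast++
slow=3 fast=7: a[fast]=6=a[slow] dup, fast++
slow=3 fast=8: a[fast]=7≠a[slow]=6 write a[4]=7, slow++,fast++
slow=4 fast=9: a[fast]=7=a[slow] dup, fast++
slow=4 fast=10: a[fast]=9≠a[slow]=7 write a[5]=9, slow++,fast++
slow=5 fast=11: a[fast]=9=a[slow] dup, fast++
slow=5 fast=12: a[fast]=10≠a[slow]=9 write a[6]=10, slow++,fast++
slow=6 fast=13: a[fast]=10=a[slow] dup, fast++
slow=6 fast=14: a[fast]=11≠a[slow]=10 write a[7]=11, slow++,fast++
slow=7 fast=15: a[fast]=11=a[slow] dup, fast++
slow=7 fast=16: a[fast]=12≠a[slow]=11 write a[8]=12, slow++,fast++
slow=8 fast=17: a[fast]=12=a[slow] dup, fast++
slow=8 fast=18: a[fast]=14≠a[slow]=12 write a[9]=14, slow++,fast++
slow=9 fast=19: a[fast]=14=a[slow] dup, fast++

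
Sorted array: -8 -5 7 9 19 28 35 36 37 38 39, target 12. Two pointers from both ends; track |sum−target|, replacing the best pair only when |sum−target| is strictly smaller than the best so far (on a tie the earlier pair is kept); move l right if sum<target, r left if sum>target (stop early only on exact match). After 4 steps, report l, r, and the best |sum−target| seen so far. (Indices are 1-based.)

l=1 r=11: -8+39=31 d=19 *, r--
l=1 r=10: -8+38=30 d=18 *, r--
l=1 r=9: -8+37=29 d=17 *, r--
l=1 r=8: -8+36=28 d=16 *, r--

l=1, r=7, best |Δ|=16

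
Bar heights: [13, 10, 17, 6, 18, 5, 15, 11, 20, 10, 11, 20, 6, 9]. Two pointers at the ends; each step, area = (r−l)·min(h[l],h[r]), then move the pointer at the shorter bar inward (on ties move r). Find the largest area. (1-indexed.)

l=1 r=14: min(13,9)*13=117 best=117 *, r--
l=1 r=13: min(13,6)*12=72 best=117, r--
l=1 r=12: min(13,20)*11=143 best=143 *, l++
l=2 r=12: min(10,20)*10=100 best=143, l++
l=3 r=12: min(17,20)*9=153 best=153 *, l++
l=4 r=12: min(6,20)*8=48 best=153, l++
l=5 r=12: min(18,20)*7=126 best=153, l++
l=6 r=12: min(5,20)*6=30 best=153, l++
l=7 r=12: min(15,20)*5=75 best=153, l++
l=8 r=12: min(11,20)*4=44 best=153, l++
l=9 r=12: min(20,20)*3=60 best=153, r--
l=9 r=11: min(20,11)*2=22 best=153, r--
l=9 r=10: min(20,10)*1=10 best=153, r--

max area = 153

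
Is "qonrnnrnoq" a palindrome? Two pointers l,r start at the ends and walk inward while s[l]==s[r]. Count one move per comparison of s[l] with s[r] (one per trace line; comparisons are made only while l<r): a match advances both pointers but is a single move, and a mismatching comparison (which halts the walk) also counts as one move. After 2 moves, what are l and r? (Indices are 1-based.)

l=1 r=10: 'q'=='q', l++,r--
l=2 r=9: 'o'=='o', l++,r--

l=3, r=8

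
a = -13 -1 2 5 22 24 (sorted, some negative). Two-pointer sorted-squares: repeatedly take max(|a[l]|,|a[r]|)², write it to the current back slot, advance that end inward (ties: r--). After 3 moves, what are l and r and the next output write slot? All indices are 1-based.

[1,6] |-13|<=|24| out[6]=576 → r--
[1,5] |-13|<=|22| out[5]=484 → r--
[1,4] |-13|>|5| out[4]=169 → l++

l=2, r=4, next write slot=3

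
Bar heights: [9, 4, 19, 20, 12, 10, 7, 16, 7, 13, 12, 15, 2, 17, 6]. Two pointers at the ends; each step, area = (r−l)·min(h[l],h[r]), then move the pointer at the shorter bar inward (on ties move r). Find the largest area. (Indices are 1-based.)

max area = 187

l=1 r=15: min(9,6)*14=84 best=84 *, r--
l=1 r=14: min(9,17)*13=117 best=117 *, l++
l=2 r=14: min(4,17)*12=48 best=117, l++
l=3 r=14: min(19,17)*11=187 best=187 *, r--
l=3 r=13: min(19,2)*10=20 best=187, r--
l=3 r=12: min(19,15)*9=135 best=187, r--
l=3 r=11: min(19,12)*8=96 best=187, r--
l=3 r=10: min(19,13)*7=91 best=187, r--
l=3 r=9: min(19,7)*6=42 best=187, r--
l=3 r=8: min(19,16)*5=80 best=187, r--
l=3 r=7: min(19,7)*4=28 best=187, r--
l=3 r=6: min(19,10)*3=30 best=187, r--
l=3 r=5: min(19,12)*2=24 best=187, r--
l=3 r=4: min(19,20)*1=19 best=187, l++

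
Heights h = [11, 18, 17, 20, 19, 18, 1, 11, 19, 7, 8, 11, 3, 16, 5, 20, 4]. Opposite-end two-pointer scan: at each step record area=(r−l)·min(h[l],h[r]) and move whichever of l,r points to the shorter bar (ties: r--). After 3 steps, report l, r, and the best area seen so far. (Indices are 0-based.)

l=2, r=15, best area=252

[0,16] min(11,4)*16=64 best=64 * → r--
[0,15] min(11,20)*15=165 best=165 * → l++
[1,15] min(18,20)*14=252 best=252 * → l++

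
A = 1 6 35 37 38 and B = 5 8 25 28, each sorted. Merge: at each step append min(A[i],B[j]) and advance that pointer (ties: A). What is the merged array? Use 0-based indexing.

i=0 j=0: A[i]=1<=B[j]=5 take 1, i++
i=1 j=0: A[i]=6>B[j]=5 take 5, j++
i=1 j=1: A[i]=6<=B[j]=8 take 6, i++
i=2 j=1: A[i]=35>B[j]=8 take 8, j++
i=2 j=2: A[i]=35>B[j]=25 take 25, j++
i=2 j=3: A[i]=35>B[j]=28 take 28, j++
i=2 j=4: B done, take A[i]=35, i++
i=3 j=4: B done, take A[i]=37, i++
i=4 j=4: B done, take A[i]=38, i++

[1, 5, 6, 8, 25, 28, 35, 37, 38]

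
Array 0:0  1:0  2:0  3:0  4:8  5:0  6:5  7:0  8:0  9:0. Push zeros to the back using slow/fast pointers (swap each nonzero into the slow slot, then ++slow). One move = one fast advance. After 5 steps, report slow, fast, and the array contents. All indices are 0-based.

slow=0 fast=0: a[fast]=0, fast++
slow=0 fast=1: a[fast]=0, fast++
slow=0 fast=2: a[fast]=0, fast++
slow=0 fast=3: a[fast]=0, fast++
slow=0 fast=4: a[fast]=8≠0 swap→a[0]=8, slow++,fast++

slow=1, fast=5, a=[8, 0, 0, 0, 0, 0, 5, 0, 0, 0]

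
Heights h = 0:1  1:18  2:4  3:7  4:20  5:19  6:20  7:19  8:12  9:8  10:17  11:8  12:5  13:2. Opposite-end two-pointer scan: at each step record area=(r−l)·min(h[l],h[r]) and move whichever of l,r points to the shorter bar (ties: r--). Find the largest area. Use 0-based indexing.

max area = 153

l=0 r=13: min(1,2)*13=13 best=13 *, l++
l=1 r=13: min(18,2)*12=24 best=24 *, r--
l=1 r=12: min(18,5)*11=55 best=55 *, r--
l=1 r=11: min(18,8)*10=80 best=80 *, r--
l=1 r=10: min(18,17)*9=153 best=153 *, r--
l=1 r=9: min(18,8)*8=64 best=153, r--
l=1 r=8: min(18,12)*7=84 best=153, r--
l=1 r=7: min(18,19)*6=108 best=153, l++
l=2 r=7: min(4,19)*5=20 best=153, l++
l=3 r=7: min(7,19)*4=28 best=153, l++
l=4 r=7: min(20,19)*3=57 best=153, r--
l=4 r=6: min(20,20)*2=40 best=153, r--
l=4 r=5: min(20,19)*1=19 best=153, r--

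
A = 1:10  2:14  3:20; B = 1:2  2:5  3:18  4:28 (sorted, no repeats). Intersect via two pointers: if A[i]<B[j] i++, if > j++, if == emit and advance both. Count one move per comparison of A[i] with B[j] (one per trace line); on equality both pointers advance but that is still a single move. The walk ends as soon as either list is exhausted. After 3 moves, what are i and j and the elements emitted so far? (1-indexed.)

i=2, j=3, emitted=[]

i=1 j=1: 10>2, j++
i=1 j=2: 10>5, j++
i=1 j=3: 10<18, i++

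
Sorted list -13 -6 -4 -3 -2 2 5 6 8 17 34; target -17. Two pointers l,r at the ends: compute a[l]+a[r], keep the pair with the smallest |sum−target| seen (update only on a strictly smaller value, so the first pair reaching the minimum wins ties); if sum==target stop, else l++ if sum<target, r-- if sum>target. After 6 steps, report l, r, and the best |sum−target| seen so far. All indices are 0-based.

l=0, r=4, best |Δ|=6

[0,10] -13+34=21 d=38 * → r--
[0,9] -13+17=4 d=21 * → r--
[0,8] -13+8=-5 d=12 * → r--
[0,7] -13+6=-7 d=10 * → r--
[0,6] -13+5=-8 d=9 * → r--
[0,5] -13+2=-11 d=6 * → r--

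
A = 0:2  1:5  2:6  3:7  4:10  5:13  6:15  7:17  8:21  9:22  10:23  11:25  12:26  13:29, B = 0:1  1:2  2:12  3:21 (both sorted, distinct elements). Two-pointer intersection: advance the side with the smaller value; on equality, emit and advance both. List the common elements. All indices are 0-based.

intersection = [2, 21]

[i=0,j=0] 2>1 → j++
[i=0,j=1] 2==2 emit → i++,j++
[i=1,j=2] 5<12 → i++
[i=2,j=2] 6<12 → i++
[i=3,j=2] 7<12 → i++
[i=4,j=2] 10<12 → i++
[i=5,j=2] 13>12 → j++
[i=5,j=3] 13<21 → i++
[i=6,j=3] 15<21 → i++
[i=7,j=3] 17<21 → i++
[i=8,j=3] 21==21 emit → i++,j++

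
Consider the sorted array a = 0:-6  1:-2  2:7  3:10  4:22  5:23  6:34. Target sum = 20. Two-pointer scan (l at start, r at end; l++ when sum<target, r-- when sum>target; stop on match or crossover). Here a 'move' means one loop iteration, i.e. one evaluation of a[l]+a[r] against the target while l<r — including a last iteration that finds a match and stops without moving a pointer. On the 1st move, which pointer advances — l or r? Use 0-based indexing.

r

l=0 r=6: -6+34=28 >20, r--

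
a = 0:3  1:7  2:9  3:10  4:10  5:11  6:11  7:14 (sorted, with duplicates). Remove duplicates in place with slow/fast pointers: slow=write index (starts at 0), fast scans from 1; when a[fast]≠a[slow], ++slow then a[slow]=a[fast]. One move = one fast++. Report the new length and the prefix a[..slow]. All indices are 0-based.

length 6; prefix = [3, 7, 9, 10, 11, 14]

slow=0 fast=1: a[fast]=7≠a[slow]=3 write a[1]=7, slow++,fast++
slow=1 fast=2: a[fast]=9≠a[slow]=7 write a[2]=9, slow++,fast++
slow=2 fast=3: a[fast]=10≠a[slow]=9 write a[3]=10, slow++,fast++
slow=3 fast=4: a[fast]=10=a[slow] dup, fast++
slow=3 fast=5: a[fast]=11≠a[slow]=10 write a[4]=11, slow++,fast++
slow=4 fast=6: a[fast]=11=a[slow] dup, fast++
slow=4 fast=7: a[fast]=14≠a[slow]=11 write a[5]=14, slow++,fast++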